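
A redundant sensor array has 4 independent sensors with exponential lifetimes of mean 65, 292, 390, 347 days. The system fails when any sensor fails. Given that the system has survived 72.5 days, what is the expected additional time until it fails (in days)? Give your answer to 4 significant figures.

First-failure rate Σλ = 1/65 + 1/292 + 1/390 + 1/347 = 0.0242552.
By memorylessness the expected residual is 1/Σλ = 41.2282 days, regardless of the 72.5 already elapsed.

41.23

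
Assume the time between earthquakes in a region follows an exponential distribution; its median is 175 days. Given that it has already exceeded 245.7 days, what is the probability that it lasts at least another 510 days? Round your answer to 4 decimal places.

For an exponential, median = ln(2)/λ, so λ = ln 2 / 175 = 0.00396084 per day.
The exponential is memoryless, so the remaining time is again Exp(λ): the condition X > 245.7 is irrelevant.
P(X > 510) = e^(−2.02) ≈ 0.1327.

0.1327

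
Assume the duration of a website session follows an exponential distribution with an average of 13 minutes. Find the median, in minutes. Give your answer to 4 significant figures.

9.011

The rate is λ = 1/13 = 0.0769231 per minute.
Set 1 − e^(−λt) = 0.5, so t = −ln(0.5)/λ = 0.69315/0.0769231 ≈ 9.01091 minutes.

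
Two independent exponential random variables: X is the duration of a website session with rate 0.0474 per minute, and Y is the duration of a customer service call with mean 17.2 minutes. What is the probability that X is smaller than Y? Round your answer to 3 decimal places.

λ_1 = 0.0474, λ_2 = 1/17.2 = 0.0581395.
For independent exponentials, P(X < Y) = λ_1/(λ_1+λ_2) = 0.0474/0.10554 ≈ 0.449.

0.449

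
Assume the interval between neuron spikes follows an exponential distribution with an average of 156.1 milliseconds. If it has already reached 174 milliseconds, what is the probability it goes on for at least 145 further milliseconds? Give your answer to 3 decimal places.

0.395

The rate is λ = 1/156.1 = 0.00640615 per millisecond.
The exponential is memoryless, so the remaining time is again Exp(λ): the condition X > 174 is irrelevant.
P(X > 145) = e^(−0.92889) ≈ 0.395.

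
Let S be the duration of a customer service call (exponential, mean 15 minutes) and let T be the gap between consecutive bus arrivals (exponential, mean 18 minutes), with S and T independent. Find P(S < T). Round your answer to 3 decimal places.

λ_1 = 1/15 = 0.0666667, λ_2 = 1/18 = 0.0555556.
For independent exponentials, P(S < T) = λ_1/(λ_1+λ_2) = 0.0666667/0.122222 ≈ 0.545.

0.545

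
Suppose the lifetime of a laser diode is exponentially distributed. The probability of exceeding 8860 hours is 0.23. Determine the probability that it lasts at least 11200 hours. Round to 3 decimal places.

0.156

e^(−λ·8860) = 0.23 ⇒ λ = −ln(0.23)/8860 = 0.000165878.
P(X > 11200) = e^(−0.000165878·11200) = e^(−1.8578) ≈ 0.156.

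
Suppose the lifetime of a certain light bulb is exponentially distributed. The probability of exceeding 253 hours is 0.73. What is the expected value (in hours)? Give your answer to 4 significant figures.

e^(−λ·253) = 0.73 ⇒ λ = −ln(0.73)/253 = 0.00124392.
Mean = 1/λ = 803.913 hours.

803.9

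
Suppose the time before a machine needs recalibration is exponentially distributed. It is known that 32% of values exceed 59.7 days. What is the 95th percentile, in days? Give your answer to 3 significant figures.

e^(−λ·59.7) = 0.32 ⇒ λ = −ln(0.32)/59.7 = 0.019086.
95th percentile: 1 − e^(−λt) = 0.95, t = −ln(0.05)/λ = 156.96 days.

157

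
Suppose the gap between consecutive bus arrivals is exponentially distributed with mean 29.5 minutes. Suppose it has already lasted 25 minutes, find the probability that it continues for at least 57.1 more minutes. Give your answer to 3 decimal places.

The rate is λ = 1/29.5 = 0.0338983 per minute.
P(X > s+t | X > s) = e^(−λ(s+t))/e^(−λs) = e^(−λt), independent of s = 25.
P(X > 57.1) = e^(−1.9356) ≈ 0.144.

0.144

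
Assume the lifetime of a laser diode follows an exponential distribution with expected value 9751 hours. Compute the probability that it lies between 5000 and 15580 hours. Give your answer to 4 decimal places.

The rate is λ = 1/9751 = 0.000102554 per hour.
P(5000 < X < 15580) = e^(−λ·5000) − e^(−λ·15580) = 0.59884 − 0.20234 ≈ 0.3965.

0.3965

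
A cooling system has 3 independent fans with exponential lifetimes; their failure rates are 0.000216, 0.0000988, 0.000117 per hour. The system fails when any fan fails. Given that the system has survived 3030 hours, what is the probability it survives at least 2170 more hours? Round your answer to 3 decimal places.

Time to first failure ~ Exp(Σλ) with Σλ = 0.0004318.
By memorylessness, P(T > 3030+2170 | T > 3030) = P(T > 2170) = e^(−0.0004318·2170) ≈ 0.392.

0.392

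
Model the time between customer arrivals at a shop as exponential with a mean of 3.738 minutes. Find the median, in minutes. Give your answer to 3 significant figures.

The rate is λ = 1/3.738 = 0.267523 per minute.
Set 1 − e^(−λt) = 0.5, so t = −ln(0.5)/λ = 0.69315/0.267523 ≈ 2.59098 minutes.

2.59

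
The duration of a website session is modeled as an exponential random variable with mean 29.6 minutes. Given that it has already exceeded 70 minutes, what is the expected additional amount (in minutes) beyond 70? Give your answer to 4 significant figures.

29.60

The rate is λ = 1/29.6 = 0.0337838 per minute.
By memorylessness, the remaining amount past any threshold is again Exp(λ) with mean 1/λ = 29.6 minutes.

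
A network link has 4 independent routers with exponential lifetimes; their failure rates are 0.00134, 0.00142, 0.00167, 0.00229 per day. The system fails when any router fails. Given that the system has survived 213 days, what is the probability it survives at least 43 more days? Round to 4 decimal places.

0.7490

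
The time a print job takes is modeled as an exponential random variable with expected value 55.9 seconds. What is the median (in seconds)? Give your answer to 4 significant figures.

38.75

The rate is λ = 1/55.9 = 0.0178891 per second.
Set 1 − e^(−λt) = 0.5, so t = −ln(0.5)/λ = 0.69315/0.0178891 ≈ 38.7469 seconds.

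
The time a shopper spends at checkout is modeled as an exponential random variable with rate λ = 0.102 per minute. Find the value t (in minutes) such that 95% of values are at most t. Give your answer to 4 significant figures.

Set 1 − e^(−λt) = 0.95, so t = −ln(0.05)/λ = 2.9957/0.102 ≈ 29.3699 minutes.

29.37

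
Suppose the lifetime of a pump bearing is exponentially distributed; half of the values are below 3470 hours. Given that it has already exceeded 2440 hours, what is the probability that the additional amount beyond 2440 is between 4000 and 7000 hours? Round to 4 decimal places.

0.2027

For an exponential, median = ln(2)/λ, so λ = ln 2 / 3470 = 0.000199754 per hour.
Memoryless: the residual past 2440 is again Exp(λ).
P(4000 < residual < 7000) = e^(−λ·4000) − e^(−λ·7000) = 0.44977 − 0.24702 ≈ 0.2027.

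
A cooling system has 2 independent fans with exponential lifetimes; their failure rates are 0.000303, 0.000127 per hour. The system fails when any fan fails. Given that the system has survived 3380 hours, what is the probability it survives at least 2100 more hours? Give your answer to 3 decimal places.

Time to first failure ~ Exp(Σλ) with Σλ = 0.00043.
By memorylessness, P(T > 3380+2100 | T > 3380) = P(T > 2100) = e^(−0.00043·2100) ≈ 0.405.

0.405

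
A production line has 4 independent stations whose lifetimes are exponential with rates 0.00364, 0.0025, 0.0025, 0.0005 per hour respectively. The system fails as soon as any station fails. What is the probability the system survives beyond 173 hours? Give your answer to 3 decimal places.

The time to first failure is exponential with rate Σλ = 0.00364 + 0.0025 + 0.0025 + 0.0005 = 0.00914.
P(min > 173) = e^(−0.00914·173) = e^(−1.5812) ≈ 0.206.

0.206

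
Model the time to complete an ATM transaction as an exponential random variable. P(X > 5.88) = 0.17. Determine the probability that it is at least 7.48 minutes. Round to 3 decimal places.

0.105

e^(−λ·5.88) = 0.17 ⇒ λ = −ln(0.17)/5.88 = 0.301353.
P(X > 7.48) = e^(−0.301353·7.48) = e^(−2.2541) ≈ 0.105.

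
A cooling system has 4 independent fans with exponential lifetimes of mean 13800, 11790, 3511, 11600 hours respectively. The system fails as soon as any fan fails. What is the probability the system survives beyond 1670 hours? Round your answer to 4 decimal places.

The first failure time is exponential with rate Σλ_i = 1/13800 + 1/11790 + 1/3511 + 1/11600 = 0.000528307 per hour.
P(min > 1670) = e^(−0.000528307·1670) = e^(−0.88227) ≈ 0.4138.

0.4138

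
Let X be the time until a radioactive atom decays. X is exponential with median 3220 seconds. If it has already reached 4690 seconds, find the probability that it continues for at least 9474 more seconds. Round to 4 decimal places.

For an exponential, median = ln(2)/λ, so λ = ln 2 / 3220 = 0.000215263 per second.
P(X > s+t | X > s) = e^(−λ(s+t))/e^(−λs) = e^(−λt), independent of s = 4690.
P(X > 9474) = e^(−2.0394) ≈ 0.1301.

0.1301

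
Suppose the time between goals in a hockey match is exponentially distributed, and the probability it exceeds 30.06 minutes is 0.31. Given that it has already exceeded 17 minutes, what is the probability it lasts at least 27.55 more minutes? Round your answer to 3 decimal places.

0.342

From e^(−λ·30.06) = 0.31, λ = −ln(0.31)/30.06 = 0.0389615.
Memoryless: P(X > 17+27.55 | X > 17) = P(X > 27.55) = e^(−0.0389615·27.55) ≈ 0.342.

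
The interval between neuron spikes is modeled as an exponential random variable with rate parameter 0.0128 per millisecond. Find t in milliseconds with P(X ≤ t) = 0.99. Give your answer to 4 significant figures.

359.8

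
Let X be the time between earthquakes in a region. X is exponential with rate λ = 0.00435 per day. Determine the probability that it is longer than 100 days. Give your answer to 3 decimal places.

0.647

P(X > 100) = e^(−λ·100) = e^(−0.435) ≈ 0.647.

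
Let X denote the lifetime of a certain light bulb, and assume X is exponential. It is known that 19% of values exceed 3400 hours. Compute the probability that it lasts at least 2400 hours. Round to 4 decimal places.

0.3097

e^(−λ·3400) = 0.19 ⇒ λ = −ln(0.19)/3400 = 0.00048845.
P(X > 2400) = e^(−0.00048845·2400) = e^(−1.1723) ≈ 0.3097.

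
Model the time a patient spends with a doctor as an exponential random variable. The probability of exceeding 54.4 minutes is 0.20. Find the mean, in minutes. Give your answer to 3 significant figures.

33.8

e^(−λ·54.4) = 0.20 ⇒ λ = −ln(0.20)/54.4 = 0.0295853.
Mean = 1/λ = 33.8006 minutes.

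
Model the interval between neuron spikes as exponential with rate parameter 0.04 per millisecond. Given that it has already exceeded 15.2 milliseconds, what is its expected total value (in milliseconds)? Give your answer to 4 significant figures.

By memorylessness, E[X | X > 15.2] = 15.2 + 1/λ = 15.2 + 25 = 40.2 milliseconds.

40.20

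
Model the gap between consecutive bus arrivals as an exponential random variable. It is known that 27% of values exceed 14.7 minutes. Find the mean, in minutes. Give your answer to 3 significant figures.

e^(−λ·14.7) = 0.27 ⇒ λ = −ln(0.27)/14.7 = 0.0890703.
Mean = 1/λ = 11.2271 minutes.

11.2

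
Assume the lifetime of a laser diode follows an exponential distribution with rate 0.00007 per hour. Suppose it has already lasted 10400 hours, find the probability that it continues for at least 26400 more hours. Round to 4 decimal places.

0.1576

P(X > s+t | X > s) = e^(−λ(s+t))/e^(−λs) = e^(−λt), independent of s = 10400.
P(X > 26400) = e^(−1.848) ≈ 0.1576.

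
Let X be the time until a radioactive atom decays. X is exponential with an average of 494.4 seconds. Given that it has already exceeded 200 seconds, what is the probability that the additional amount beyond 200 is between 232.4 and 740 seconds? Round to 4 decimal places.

0.4011

The rate is λ = 1/494.4 = 0.00202265 per second.
Memoryless: the residual past 200 is again Exp(λ).
P(232.4 < residual < 740) = e^(−λ·232.4) − e^(−λ·740) = 0.62496 − 0.22385 ≈ 0.4011.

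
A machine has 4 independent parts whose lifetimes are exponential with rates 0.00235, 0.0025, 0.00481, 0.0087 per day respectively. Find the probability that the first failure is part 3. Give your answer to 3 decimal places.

0.262

The time to first failure is exponential with rate Σλ = 0.00235 + 0.0025 + 0.00481 + 0.0087 = 0.01836.
P(part 3 first) = λ_3/Σλ = 0.00481/0.01836 ≈ 0.262.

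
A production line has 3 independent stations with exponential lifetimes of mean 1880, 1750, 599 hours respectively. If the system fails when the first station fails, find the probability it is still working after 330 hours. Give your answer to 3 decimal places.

0.401

The first failure time is exponential with rate Σλ_i = 1/1880 + 1/1750 + 1/599 = 0.00277279 per hour.
P(min > 330) = e^(−0.00277279·330) = e^(−0.91502) ≈ 0.401.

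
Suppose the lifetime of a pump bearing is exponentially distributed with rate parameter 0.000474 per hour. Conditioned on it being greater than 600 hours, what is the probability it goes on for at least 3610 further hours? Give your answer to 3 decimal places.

0.181

P(X > s+t | X > s) = e^(−λ(s+t))/e^(−λs) = e^(−λt), independent of s = 600.
P(X > 3610) = e^(−1.7111) ≈ 0.181.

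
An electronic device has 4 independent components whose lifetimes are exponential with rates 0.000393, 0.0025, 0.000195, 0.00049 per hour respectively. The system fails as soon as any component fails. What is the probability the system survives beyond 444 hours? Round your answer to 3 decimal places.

0.204

The time to first failure is exponential with rate Σλ = 0.000393 + 0.0025 + 0.000195 + 0.00049 = 0.003578.
P(min > 444) = e^(−0.003578·444) = e^(−1.5886) ≈ 0.204.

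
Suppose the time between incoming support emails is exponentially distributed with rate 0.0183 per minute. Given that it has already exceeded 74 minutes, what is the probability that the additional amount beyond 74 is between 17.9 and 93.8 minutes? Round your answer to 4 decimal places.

0.5410

Memoryless: the residual past 74 is again Exp(λ).
P(17.9 < residual < 93.8) = e^(−λ·17.9) − e^(−λ·93.8) = 0.72067 − 0.17969 ≈ 0.5410.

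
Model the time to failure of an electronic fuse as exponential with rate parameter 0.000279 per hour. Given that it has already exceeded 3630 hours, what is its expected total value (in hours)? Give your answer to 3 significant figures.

7210

By memorylessness, E[X | X > 3630] = 3630 + 1/λ = 3630 + 3584.23 = 7214.23 hours.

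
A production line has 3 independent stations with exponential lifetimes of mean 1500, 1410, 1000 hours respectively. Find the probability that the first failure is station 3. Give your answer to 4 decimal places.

0.4209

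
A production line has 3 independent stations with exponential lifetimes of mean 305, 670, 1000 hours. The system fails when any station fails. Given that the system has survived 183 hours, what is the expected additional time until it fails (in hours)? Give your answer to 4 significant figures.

173.3

First-failure rate Σλ = 1/305 + 1/670 + 1/1000 = 0.00577123.
By memorylessness the expected residual is 1/Σλ = 173.273 hours, regardless of the 183 already elapsed.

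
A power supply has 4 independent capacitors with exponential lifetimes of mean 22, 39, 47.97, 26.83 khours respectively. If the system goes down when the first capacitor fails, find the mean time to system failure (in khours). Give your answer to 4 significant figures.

The first failure time is exponential with rate Σλ_i = 1/22 + 1/39 + 1/47.97 + 1/26.83 = 0.129214 per khour.
E[min] = 1/Σλ = 1/0.129214 = 7.73912 khours.

7.739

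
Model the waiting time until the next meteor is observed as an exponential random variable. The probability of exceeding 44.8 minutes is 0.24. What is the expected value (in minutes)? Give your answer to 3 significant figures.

e^(−λ·44.8) = 0.24 ⇒ λ = −ln(0.24)/44.8 = 0.0318553.
Mean = 1/λ = 31.392 minutes.

31.4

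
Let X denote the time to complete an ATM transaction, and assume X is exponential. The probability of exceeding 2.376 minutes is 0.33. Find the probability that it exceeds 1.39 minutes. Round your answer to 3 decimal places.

e^(−λ·2.376) = 0.33 ⇒ λ = −ln(0.33)/2.376 = 0.466609.
P(X > 1.39) = e^(−0.466609·1.39) = e^(−0.64859) ≈ 0.523.

0.523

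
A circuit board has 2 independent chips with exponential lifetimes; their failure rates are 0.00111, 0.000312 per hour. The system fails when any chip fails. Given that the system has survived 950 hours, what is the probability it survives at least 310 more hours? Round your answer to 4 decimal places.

Time to first failure ~ Exp(Σλ) with Σλ = 0.001422.
By memorylessness, P(T > 950+310 | T > 950) = P(T > 310) = e^(−0.001422·310) ≈ 0.6435.

0.6435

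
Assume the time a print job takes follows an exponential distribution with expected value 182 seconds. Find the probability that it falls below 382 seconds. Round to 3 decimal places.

The rate is λ = 1/182 = 0.00549451 per second.
P(X ≤ 382) = 1 − e^(−λ·382) = 1 − e^(−2.0989) ≈ 0.877.

0.877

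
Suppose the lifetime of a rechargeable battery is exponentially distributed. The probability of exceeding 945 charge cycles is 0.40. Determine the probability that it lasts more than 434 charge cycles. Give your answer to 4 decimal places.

e^(−λ·945) = 0.40 ⇒ λ = −ln(0.40)/945 = 0.00096962.
P(X > 434) = e^(−0.00096962·434) = e^(−0.42082) ≈ 0.6565.

0.6565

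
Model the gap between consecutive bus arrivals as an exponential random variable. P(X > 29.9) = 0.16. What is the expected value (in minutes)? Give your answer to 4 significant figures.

16.32

e^(−λ·29.9) = 0.16 ⇒ λ = −ln(0.16)/29.9 = 0.0612903.
Mean = 1/λ = 16.3158 minutes.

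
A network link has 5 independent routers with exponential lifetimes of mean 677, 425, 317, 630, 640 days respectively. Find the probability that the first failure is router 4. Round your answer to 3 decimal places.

Rates: λ_i = 1/mean_i → 0.0014771, 0.00235294, 0.00315457, 0.0015873, 0.0015625; Σλ = 0.0101344.
P(router 4 first) = λ_4/Σλ = 0.0015873/0.0101344 ≈ 0.157.

0.157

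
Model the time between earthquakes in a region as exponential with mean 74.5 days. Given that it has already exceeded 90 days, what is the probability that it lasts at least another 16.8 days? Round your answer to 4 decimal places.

0.7981

The rate is λ = 1/74.5 = 0.0134228 per day.
P(X > s+t | X > s) = e^(−λ(s+t))/e^(−λs) = e^(−λt), independent of s = 90.
P(X > 16.8) = e^(−0.2255) ≈ 0.7981.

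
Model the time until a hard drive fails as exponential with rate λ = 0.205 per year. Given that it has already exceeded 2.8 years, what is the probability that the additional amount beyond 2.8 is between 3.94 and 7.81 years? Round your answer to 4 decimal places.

0.2442

Memoryless: the residual past 2.8 is again Exp(λ).
P(3.94 < residual < 7.81) = e^(−λ·3.94) − e^(−λ·7.81) = 0.44588 − 0.20168 ≈ 0.2442.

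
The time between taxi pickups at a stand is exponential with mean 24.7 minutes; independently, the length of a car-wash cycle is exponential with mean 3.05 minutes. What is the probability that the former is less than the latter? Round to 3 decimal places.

0.110

λ_1 = 1/24.7 = 0.0404858, λ_2 = 1/3.05 = 0.327869.
For independent exponentials, P(the former < the latter) = λ_1/(λ_1+λ_2) = 0.0404858/0.368355 ≈ 0.110.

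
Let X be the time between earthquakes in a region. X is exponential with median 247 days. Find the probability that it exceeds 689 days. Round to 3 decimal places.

For an exponential, median = ln(2)/λ, so λ = ln 2 / 247 = 0.00280626 per day.
P(X > 689) = e^(−λ·689) = e^(−1.9335) ≈ 0.145.

0.145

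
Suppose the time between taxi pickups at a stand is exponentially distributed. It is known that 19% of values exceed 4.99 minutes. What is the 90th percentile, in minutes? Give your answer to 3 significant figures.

6.92

e^(−λ·4.99) = 0.19 ⇒ λ = −ln(0.19)/4.99 = 0.332812.
90th percentile: 1 − e^(−λt) = 0.9, t = −ln(0.1)/λ = 6.91858 minutes.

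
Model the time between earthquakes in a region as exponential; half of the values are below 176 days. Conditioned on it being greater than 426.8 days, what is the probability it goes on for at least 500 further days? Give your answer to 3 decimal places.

For an exponential, median = ln(2)/λ, so λ = ln 2 / 176 = 0.00393834 per day.
By the memoryless property, P(X > 426.8+500 | X > 426.8) = P(X > 500).
P(X > 500) = e^(−1.9692) ≈ 0.140.

0.140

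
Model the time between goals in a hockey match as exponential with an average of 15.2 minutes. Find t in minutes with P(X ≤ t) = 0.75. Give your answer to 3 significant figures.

21.1

The rate is λ = 1/15.2 = 0.0657895 per minute.
Set 1 − e^(−λt) = 0.75, so t = −ln(0.25)/λ = 1.3863/0.0657895 ≈ 21.0717 minutes.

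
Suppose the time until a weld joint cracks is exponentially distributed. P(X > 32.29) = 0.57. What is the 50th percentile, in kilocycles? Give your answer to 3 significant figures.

39.8

e^(−λ·32.29) = 0.57 ⇒ λ = −ln(0.57)/32.29 = 0.0174085.
50th percentile: 1 − e^(−λt) = 0.5, t = −ln(0.5)/λ = 39.8167 kilocycles.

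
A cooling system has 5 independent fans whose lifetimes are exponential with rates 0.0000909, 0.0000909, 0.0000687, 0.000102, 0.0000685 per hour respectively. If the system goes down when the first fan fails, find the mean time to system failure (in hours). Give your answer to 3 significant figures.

The time to first failure is exponential with rate Σλ = 0.0000909 + 0.0000909 + 0.0000687 + 0.000102 + 0.0000685 = 0.000421.
E[min] = 1/Σλ = 1/0.000421 = 2375.3 hours.

2380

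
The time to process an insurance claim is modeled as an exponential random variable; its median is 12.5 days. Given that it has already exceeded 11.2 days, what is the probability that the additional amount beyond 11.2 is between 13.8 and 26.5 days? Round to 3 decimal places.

0.235

For an exponential, median = ln(2)/λ, so λ = ln 2 / 12.5 = 0.0554518 per day.
Memoryless: the residual past 11.2 is again Exp(λ).
P(13.8 < residual < 26.5) = e^(−λ·13.8) − e^(−λ·26.5) = 0.46522 − 0.23005 ≈ 0.235.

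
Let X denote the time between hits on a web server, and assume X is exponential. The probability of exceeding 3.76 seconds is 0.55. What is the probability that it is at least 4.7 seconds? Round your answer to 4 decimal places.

e^(−λ·3.76) = 0.55 ⇒ λ = −ln(0.55)/3.76 = 0.158999.
P(X > 4.7) = e^(−0.158999·4.7) = e^(−0.7473) ≈ 0.4736.

0.4736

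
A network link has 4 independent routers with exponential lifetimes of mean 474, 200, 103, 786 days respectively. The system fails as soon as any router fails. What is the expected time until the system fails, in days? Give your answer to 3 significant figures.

The first failure time is exponential with rate Σλ_i = 1/474 + 1/200 + 1/103 + 1/786 = 0.0180907 per day.
E[min] = 1/Σλ = 1/0.0180907 = 55.277 days.

55.3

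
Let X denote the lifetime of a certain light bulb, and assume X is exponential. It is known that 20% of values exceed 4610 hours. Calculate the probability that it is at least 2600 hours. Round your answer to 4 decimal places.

0.4034

e^(−λ·4610) = 0.20 ⇒ λ = −ln(0.20)/4610 = 0.000349119.
P(X > 2600) = e^(−0.000349119·2600) = e^(−0.90771) ≈ 0.4034.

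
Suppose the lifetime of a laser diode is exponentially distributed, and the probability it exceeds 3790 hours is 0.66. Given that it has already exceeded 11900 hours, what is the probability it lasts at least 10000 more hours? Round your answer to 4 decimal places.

0.3341

From e^(−λ·3790) = 0.66, λ = −ln(0.66)/3790 = 0.000109635.
Memoryless: P(X > 11900+10000 | X > 11900) = P(X > 10000) = e^(−0.000109635·10000) ≈ 0.3341.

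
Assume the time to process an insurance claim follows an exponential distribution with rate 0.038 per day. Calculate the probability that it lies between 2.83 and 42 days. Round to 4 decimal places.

0.6953

P(2.83 < X < 42) = e^(−λ·2.83) − e^(−λ·42) = 0.89804 − 0.20271 ≈ 0.6953.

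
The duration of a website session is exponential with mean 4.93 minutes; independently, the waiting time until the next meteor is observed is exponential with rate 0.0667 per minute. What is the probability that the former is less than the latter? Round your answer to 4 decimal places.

λ_1 = 1/4.93 = 0.20284, λ_2 = 0.0667.
For independent exponentials, P(the former < the latter) = λ_1/(λ_1+λ_2) = 0.20284/0.26954 ≈ 0.7525.

0.7525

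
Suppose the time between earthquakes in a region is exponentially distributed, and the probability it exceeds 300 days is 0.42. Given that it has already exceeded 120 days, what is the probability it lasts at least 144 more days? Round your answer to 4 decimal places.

0.6594

From e^(−λ·300) = 0.42, λ = −ln(0.42)/300 = 0.00289167.
Memoryless: P(X > 120+144 | X > 120) = P(X > 144) = e^(−0.00289167·144) ≈ 0.6594.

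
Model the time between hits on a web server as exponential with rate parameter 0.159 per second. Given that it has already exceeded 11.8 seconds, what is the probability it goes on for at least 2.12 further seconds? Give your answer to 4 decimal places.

0.7139

The exponential is memoryless, so the remaining time is again Exp(λ): the condition X > 11.8 is irrelevant.
P(X > 2.12) = e^(−0.33708) ≈ 0.7139.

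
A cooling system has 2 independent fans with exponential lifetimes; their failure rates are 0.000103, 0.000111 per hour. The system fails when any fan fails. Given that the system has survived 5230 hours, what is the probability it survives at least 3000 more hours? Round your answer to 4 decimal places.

Time to first failure ~ Exp(Σλ) with Σλ = 0.000214.
By memorylessness, P(T > 5230+3000 | T > 5230) = P(T > 3000) = e^(−0.000214·3000) ≈ 0.5262.

0.5262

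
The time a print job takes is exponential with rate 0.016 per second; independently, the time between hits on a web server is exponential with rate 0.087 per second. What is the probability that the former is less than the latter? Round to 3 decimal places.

0.155

λ_1 = 0.016, λ_2 = 0.087.
For independent exponentials, P(the former < the latter) = λ_1/(λ_1+λ_2) = 0.016/0.103 ≈ 0.155.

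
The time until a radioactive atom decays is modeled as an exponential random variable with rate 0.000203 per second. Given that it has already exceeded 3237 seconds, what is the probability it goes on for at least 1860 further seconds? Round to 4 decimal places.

0.6855

By the memoryless property, P(X > 3237+1860 | X > 3237) = P(X > 1860).
P(X > 1860) = e^(−0.37758) ≈ 0.6855.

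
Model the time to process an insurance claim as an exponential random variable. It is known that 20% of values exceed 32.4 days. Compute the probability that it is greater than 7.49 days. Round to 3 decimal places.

0.689

e^(−λ·32.4) = 0.20 ⇒ λ = −ln(0.20)/32.4 = 0.049674.
P(X > 7.49) = e^(−0.049674·7.49) = e^(−0.37206) ≈ 0.689.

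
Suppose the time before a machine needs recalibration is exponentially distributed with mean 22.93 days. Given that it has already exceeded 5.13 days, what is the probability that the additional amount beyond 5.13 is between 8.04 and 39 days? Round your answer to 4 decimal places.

0.5217

The rate is λ = 1/22.93 = 0.043611 per day.
Memoryless: the residual past 5.13 is again Exp(λ).
P(8.04 < residual < 39) = e^(−λ·8.04) − e^(−λ·39) = 0.70424 − 0.18253 ≈ 0.5217.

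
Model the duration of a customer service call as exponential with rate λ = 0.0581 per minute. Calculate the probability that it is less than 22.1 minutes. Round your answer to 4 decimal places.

0.7231

P(X ≤ 22.1) = 1 − e^(−λ·22.1) = 1 − e^(−1.284) ≈ 0.7231.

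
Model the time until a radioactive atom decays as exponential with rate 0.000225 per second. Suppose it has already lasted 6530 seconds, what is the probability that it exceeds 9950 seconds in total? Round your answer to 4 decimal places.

0.4632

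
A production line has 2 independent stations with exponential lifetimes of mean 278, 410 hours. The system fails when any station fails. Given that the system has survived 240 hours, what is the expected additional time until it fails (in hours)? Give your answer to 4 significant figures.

165.7

First-failure rate Σλ = 1/278 + 1/410 = 0.00603615.
By memorylessness the expected residual is 1/Σλ = 165.669 hours, regardless of the 240 already elapsed.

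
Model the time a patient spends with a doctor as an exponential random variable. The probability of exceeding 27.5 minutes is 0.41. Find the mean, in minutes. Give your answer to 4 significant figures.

e^(−λ·27.5) = 0.41 ⇒ λ = −ln(0.41)/27.5 = 0.0324217.
Mean = 1/λ = 30.8435 minutes.

30.84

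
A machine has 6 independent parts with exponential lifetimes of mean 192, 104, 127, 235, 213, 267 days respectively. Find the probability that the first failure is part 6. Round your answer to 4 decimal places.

0.1058

Rates: λ_i = 1/mean_i → 0.00520833, 0.00961538, 0.00787402, 0.00425532, 0.00469484, 0.00374532; Σλ = 0.0353932.
P(part 6 first) = λ_6/Σλ = 0.00374532/0.0353932 ≈ 0.1058.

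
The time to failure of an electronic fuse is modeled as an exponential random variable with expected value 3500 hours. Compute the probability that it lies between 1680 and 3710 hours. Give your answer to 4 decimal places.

The rate is λ = 1/3500 = 0.000285714 per hour.
P(1680 < X < 3710) = e^(−λ·1680) − e^(−λ·3710) = 0.61878 − 0.34646 ≈ 0.2723.

0.2723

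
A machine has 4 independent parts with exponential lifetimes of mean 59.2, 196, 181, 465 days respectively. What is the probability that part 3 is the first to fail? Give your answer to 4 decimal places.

0.1862

Rates: λ_i = 1/mean_i → 0.0168919, 0.00510204, 0.00552486, 0.00215054; Σλ = 0.0296693.
P(part 3 first) = λ_3/Σλ = 0.00552486/0.0296693 ≈ 0.1862.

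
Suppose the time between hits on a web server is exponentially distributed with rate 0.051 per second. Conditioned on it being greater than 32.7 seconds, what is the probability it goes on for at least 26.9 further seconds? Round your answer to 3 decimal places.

0.254

By the memoryless property, P(X > 32.7+26.9 | X > 32.7) = P(X > 26.9).
P(X > 26.9) = e^(−1.3719) ≈ 0.254.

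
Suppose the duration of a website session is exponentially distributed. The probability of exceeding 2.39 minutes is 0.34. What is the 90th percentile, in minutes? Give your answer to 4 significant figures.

e^(−λ·2.39) = 0.34 ⇒ λ = −ln(0.34)/2.39 = 0.451385.
90th percentile: 1 − e^(−λt) = 0.9, t = −ln(0.1)/λ = 5.10116 minutes.

5.101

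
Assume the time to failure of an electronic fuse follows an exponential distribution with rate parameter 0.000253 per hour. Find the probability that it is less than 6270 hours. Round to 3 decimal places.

P(X ≤ 6270) = 1 − e^(−λ·6270) = 1 − e^(−1.5863) ≈ 0.795.

0.795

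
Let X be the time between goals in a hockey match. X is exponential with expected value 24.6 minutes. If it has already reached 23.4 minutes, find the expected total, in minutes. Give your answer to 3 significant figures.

48.0

The rate is λ = 1/24.6 = 0.0406504 per minute.
By memorylessness, E[X | X > 23.4] = 23.4 + 1/λ = 23.4 + 24.6 = 48 minutes.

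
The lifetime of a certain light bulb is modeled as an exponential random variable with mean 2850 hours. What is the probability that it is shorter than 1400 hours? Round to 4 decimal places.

The rate is λ = 1/2850 = 0.000350877 per hour.
P(X ≤ 1400) = 1 − e^(−λ·1400) = 1 − e^(−0.49123) ≈ 0.3881.

0.3881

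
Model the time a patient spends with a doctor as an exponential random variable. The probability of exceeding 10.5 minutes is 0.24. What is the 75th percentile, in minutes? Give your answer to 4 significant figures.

e^(−λ·10.5) = 0.24 ⇒ λ = −ln(0.24)/10.5 = 0.135916.
75th percentile: 1 − e^(−λt) = 0.75, t = −ln(0.25)/λ = 10.1997 minutes.

10.20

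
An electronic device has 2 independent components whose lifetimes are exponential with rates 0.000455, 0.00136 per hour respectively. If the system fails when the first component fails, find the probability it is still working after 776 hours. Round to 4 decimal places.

The time to first failure is exponential with rate Σλ = 0.000455 + 0.00136 = 0.001815.
P(min > 776) = e^(−0.001815·776) = e^(−1.4084) ≈ 0.2445.

0.2445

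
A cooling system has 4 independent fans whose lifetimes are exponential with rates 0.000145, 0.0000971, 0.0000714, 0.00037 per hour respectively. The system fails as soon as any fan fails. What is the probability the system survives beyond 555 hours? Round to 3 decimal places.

0.684

The time to first failure is exponential with rate Σλ = 0.000145 + 0.0000971 + 0.0000714 + 0.00037 = 0.0006835.
P(min > 555) = e^(−0.0006835·555) = e^(−0.37934) ≈ 0.684.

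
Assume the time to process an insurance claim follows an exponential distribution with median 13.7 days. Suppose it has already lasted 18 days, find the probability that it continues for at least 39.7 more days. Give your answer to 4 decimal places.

0.1342

For an exponential, median = ln(2)/λ, so λ = ln 2 / 13.7 = 0.0505947 per day.
P(X > s+t | X > s) = e^(−λ(s+t))/e^(−λs) = e^(−λt), independent of s = 18.
P(X > 39.7) = e^(−2.0086) ≈ 0.1342.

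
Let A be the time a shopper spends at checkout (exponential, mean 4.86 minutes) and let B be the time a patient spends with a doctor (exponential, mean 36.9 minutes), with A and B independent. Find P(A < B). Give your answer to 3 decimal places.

λ_1 = 1/4.86 = 0.205761, λ_2 = 1/36.9 = 0.0271003.
For independent exponentials, P(A < B) = λ_1/(λ_1+λ_2) = 0.205761/0.232862 ≈ 0.884.

0.884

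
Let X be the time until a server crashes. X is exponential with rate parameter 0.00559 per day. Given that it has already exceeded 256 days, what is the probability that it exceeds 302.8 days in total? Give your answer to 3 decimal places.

0.770

P(X > s+t | X > s) = e^(−λ(s+t))/e^(−λs) = e^(−λt), independent of s = 256.
P(X > 46.8) = e^(−0.26161) ≈ 0.770.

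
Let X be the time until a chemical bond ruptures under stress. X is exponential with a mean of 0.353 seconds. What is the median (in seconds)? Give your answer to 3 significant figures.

0.245

The rate is λ = 1/0.353 = 2.83286 per second.
Set 1 − e^(−λt) = 0.5, so t = −ln(0.5)/λ = 0.69315/2.83286 ≈ 0.244681 seconds.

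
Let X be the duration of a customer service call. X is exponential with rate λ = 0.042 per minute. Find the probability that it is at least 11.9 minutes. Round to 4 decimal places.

0.6067

P(X > 11.9) = e^(−λ·11.9) = e^(−0.4998) ≈ 0.6067.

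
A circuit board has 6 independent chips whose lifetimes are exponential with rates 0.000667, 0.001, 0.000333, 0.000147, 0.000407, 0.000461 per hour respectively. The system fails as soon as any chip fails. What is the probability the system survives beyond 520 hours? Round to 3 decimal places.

0.209

The time to first failure is exponential with rate Σλ = 0.000667 + 0.001 + 0.000333 + 0.000147 + 0.000407 + 0.000461 = 0.003015.
P(min > 520) = e^(−0.003015·520) = e^(−1.5678) ≈ 0.209.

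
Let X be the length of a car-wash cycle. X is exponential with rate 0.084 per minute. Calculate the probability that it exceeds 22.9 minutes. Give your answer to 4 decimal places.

0.1461

P(X > 22.9) = e^(−λ·22.9) = e^(−1.9236) ≈ 0.1461.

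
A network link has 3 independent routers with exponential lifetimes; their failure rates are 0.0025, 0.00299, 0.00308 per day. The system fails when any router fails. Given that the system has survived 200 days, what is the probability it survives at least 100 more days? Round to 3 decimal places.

Time to first failure ~ Exp(Σλ) with Σλ = 0.00857.
By memorylessness, P(T > 200+100 | T > 200) = P(T > 100) = e^(−0.00857·100) ≈ 0.424.

0.424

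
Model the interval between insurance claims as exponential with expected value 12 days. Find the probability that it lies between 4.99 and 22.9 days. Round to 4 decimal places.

The rate is λ = 1/12 = 0.0833333 per day.
P(4.99 < X < 22.9) = e^(−λ·4.99) − e^(−λ·22.9) = 0.65979 − 0.14833 ≈ 0.5115.

0.5115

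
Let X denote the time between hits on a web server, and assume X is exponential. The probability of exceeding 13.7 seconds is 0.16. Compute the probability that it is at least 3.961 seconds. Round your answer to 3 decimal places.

0.589

e^(−λ·13.7) = 0.16 ⇒ λ = −ln(0.16)/13.7 = 0.133765.
P(X > 3.961) = e^(−0.133765·3.961) = e^(−0.52984) ≈ 0.589.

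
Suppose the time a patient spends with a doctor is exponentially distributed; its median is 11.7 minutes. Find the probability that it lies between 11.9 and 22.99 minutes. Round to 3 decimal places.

For an exponential, median = ln(2)/λ, so λ = ln 2 / 11.7 = 0.0592433 per minute.
P(11.9 < X < 22.99) = e^(−λ·11.9) − e^(−λ·22.99) = 0.49411 − 0.25615 ≈ 0.238.

0.238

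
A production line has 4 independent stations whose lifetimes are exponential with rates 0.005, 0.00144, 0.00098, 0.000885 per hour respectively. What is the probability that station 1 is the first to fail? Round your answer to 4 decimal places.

The time to first failure is exponential with rate Σλ = 0.005 + 0.00144 + 0.00098 + 0.000885 = 0.008305.
P(station 1 first) = λ_1/Σλ = 0.005/0.008305 ≈ 0.6020.

0.6020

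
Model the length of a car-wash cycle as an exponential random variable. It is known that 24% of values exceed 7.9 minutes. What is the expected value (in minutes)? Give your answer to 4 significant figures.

5.536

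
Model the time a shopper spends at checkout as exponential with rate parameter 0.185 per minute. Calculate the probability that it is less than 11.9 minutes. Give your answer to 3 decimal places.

0.889

P(X ≤ 11.9) = 1 − e^(−λ·11.9) = 1 − e^(−2.2015) ≈ 0.889.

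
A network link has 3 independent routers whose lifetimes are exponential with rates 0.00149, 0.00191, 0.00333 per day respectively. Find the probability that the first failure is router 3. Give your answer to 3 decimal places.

The time to first failure is exponential with rate Σλ = 0.00149 + 0.00191 + 0.00333 = 0.00673.
P(router 3 first) = λ_3/Σλ = 0.00333/0.00673 ≈ 0.495.

0.495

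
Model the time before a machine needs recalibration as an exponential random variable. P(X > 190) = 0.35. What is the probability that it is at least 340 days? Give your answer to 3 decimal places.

0.153

e^(−λ·190) = 0.35 ⇒ λ = −ln(0.35)/190 = 0.00552538.
P(X > 340) = e^(−0.00552538·340) = e^(−1.8786) ≈ 0.153.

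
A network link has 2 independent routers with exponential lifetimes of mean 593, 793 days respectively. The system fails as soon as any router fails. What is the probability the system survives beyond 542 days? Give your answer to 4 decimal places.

The first failure time is exponential with rate Σλ_i = 1/593 + 1/793 = 0.00294737 per day.
P(min > 542) = e^(−0.00294737·542) = e^(−1.5975) ≈ 0.2024.

0.2024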